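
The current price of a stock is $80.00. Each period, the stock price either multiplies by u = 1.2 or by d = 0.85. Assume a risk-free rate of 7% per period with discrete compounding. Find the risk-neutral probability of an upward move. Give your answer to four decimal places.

Risk-neutral probability p = (1 + 0.07 − 0.85)/(1.2 − 0.85) = 0.2200/0.3500 = 0.6286

p = 0.6286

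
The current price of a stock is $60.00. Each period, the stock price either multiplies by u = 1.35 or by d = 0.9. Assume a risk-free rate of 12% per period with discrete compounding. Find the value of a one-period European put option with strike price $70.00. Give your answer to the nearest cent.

$7.30

Risk-neutral probability p = (1 + 0.12 − 0.9)/(1.35 − 0.9) = 0.2200/0.4500 = 0.4889
Terminal stock prices: S_u = 81, S_d = 54
Terminal payoffs (K − S): max(-11, 0) = 0, max(16, 0) = 16
Node 0 (S = 60): V_0 = 1/1.12·[0.4889·0.0000 + 0.5111·16.0000] = 7.3016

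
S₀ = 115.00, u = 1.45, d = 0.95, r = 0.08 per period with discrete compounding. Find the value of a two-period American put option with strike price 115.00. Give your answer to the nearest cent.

5.26

Risk-neutral probability p = (1 + 0.08 − 0.95)/(1.45 − 0.95) = 0.1300/0.5000 = 0.2600
Terminal stock prices: S_uu = 241.8, S_ud = 158.4, S_dd = 103.8
Terminal payoffs (K − S): max(-126.8, 0) = 0, max(-43.41, 0) = 0, max(11.21, 0) = 11.21
Node u (S = 166.8): continuation = 1/1.08·[0.2600·0.0000 + 0.7400·0.0000] = 0.0000; exercise value = 0.0000 ≤ continuation, so V_u = 0.0000
Node d (S = 109.2): continuation = 1/1.08·[0.2600·0.0000 + 0.7400·11.2125] = 7.6826; exercise value = 5.7500 ≤ continuation, so V_d = 7.6826
Node 0 (S = 115): continuation = 1/1.08·[0.2600·0.0000 + 0.7400·7.6826] = 5.2640; exercise value = 0.0000 ≤ continuation, so V_0 = 5.2640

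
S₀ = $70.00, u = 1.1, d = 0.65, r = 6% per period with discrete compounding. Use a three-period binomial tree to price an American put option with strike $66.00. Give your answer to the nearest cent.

Risk-neutral probability p = (1 + 0.06 − 0.65)/(1.1 − 0.65) = 0.4100/0.4500 = 0.9111
Terminal stock prices: S_uuu = 93.17, S_uud = 55.06, S_udd = 32.53, S_ddd = 19.22
Terminal payoffs (K − S): max(-27.17, 0) = 0, max(10.94, 0) = 10.94, max(33.47, 0) = 33.47, max(46.78, 0) = 46.78
Node uu (S = 84.7): continuation = 1/1.06·[0.9111·0.0000 + 0.0889·10.9450] = 0.9178; exercise value = 0.0000 ≤ continuation, so V_uu = 0.9178
Node ud (S = 50.05): continuation = 1/1.06·[0.9111·10.9450 + 0.0889·33.4675] = 12.2142; exercise value = 15.9500 > continuation, so V_ud = 15.9500 (exercise)
Node dd (S = 29.58): continuation = 1/1.06·[0.9111·33.4675 + 0.0889·46.7763] = 32.6892; exercise value = 36.4250 > continuation, so V_dd = 36.4250 (exercise)
Node u (S = 77): continuation = 1/1.06·[0.9111·0.9178 + 0.0889·15.9500] = 2.1264; exercise value = 0.0000 ≤ continuation, so V_u = 2.1264
Node d (S = 45.5): continuation = 1/1.06·[0.9111·15.9500 + 0.0889·36.4250] = 16.7642; exercise value = 20.5000 > continuation, so V_d = 20.5000 (exercise)
Node 0 (S = 70): continuation = 1/1.06·[0.9111·2.1264 + 0.0889·20.5000] = 3.5468; exercise value = 0.0000 ≤ continuation, so V_0 = 3.5468

$3.55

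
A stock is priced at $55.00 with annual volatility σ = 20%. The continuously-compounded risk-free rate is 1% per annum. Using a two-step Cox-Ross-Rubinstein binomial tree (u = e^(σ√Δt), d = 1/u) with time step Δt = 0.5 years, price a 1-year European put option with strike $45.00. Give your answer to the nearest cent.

$0.94

CRR parameters: u = e^(σ√Δt) = e^(0.2·√0.5) = 1.1519, d = 1/u = 0.8681
Per-period rate: rΔt = 0.01·0.5 = 0.005, so R = e^0.005 = 1.0050
Risk-neutral probability p = (e^0.005 − 0.8681)/(1.1519 − 0.8681) = 0.1369/0.2838 = 0.4824
Terminal stock prices: S_uu = 72.98, S_ud = 55, S_dd = 41.45
Terminal payoffs (K − S): max(-27.98, 0) = 0, max(-10, 0) = 0, max(3.55, 0) = 3.55
Node u (S = 63.36): V_u = e^(−0.005)·[0.4824·0.0000 + 0.5176·0.0000] = 0.0000
Node d (S = 47.75): V_d = e^(−0.005)·[0.4824·0.0000 + 0.5176·3.5499] = 1.8284
Node 0 (S = 55): V_0 = e^(−0.005)·[0.4824·0.0000 + 0.5176·1.8284] = 0.9417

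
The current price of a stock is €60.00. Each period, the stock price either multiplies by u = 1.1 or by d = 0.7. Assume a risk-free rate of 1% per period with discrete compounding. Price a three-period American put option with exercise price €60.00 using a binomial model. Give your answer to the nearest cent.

Risk-neutral probability p = (1 + 0.01 − 0.7)/(1.1 − 0.7) = 0.3100/0.4000 = 0.7750
Terminal stock prices: S_uuu = 79.86, S_uud = 50.82, S_udd = 32.34, S_ddd = 20.58
Terminal payoffs (K − S): max(-19.86, 0) = 0, max(9.18, 0) = 9.18, max(27.66, 0) = 27.66, max(39.42, 0) = 39.42
Node uu (S = 72.6): continuation = 1/1.01·[0.7750·0.0000 + 0.2250·9.1800] = 2.0450; exercise value = 0.0000 ≤ continuation, so V_uu = 2.0450
Node ud (S = 46.2): continuation = 1/1.01·[0.7750·9.1800 + 0.2250·27.6600] = 13.2059; exercise value = 13.8000 > continuation, so V_ud = 13.8000 (exercise)
Node dd (S = 29.4): continuation = 1/1.01·[0.7750·27.6600 + 0.2250·39.4200] = 30.0059; exercise value = 30.6000 > continuation, so V_dd = 30.6000 (exercise)
Node u (S = 66): continuation = 1/1.01·[0.7750·2.0450 + 0.2250·13.8000] = 4.6435; exercise value = 0.0000 ≤ continuation, so V_u = 4.6435
Node d (S = 42): continuation = 1/1.01·[0.7750·13.8000 + 0.2250·30.6000] = 17.4059; exercise value = 18.0000 > continuation, so V_d = 18.0000 (exercise)
Node 0 (S = 60): continuation = 1/1.01·[0.7750·4.6435 + 0.2250·18.0000] = 7.5730; exercise value = 0.0000 ≤ continuation, so V_0 = 7.5730

€7.57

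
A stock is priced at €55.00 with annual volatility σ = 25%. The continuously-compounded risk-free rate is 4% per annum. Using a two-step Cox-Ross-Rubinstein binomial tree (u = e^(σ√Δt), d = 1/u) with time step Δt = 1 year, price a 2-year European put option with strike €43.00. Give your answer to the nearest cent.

€2.06

CRR parameters: u = e^(σ√Δt) = e^(0.25·√1) = 1.2840, d = 1/u = 0.7788
Per-period rate: rΔt = 0.04·1 = 0.04, so R = e^0.04 = 1.0408
Risk-neutral probability p = (e^0.04 − 0.7788)/(1.2840 − 0.7788) = 0.2620/0.5052 = 0.5186
Terminal stock prices: S_uu = 90.68, S_ud = 55, S_dd = 33.36
Terminal payoffs (K − S): max(-47.68, 0) = 0, max(-12, 0) = 0, max(9.641, 0) = 9.641
Node u (S = 70.62): V_u = e^(−0.04)·[0.5186·0.0000 + 0.4814·0.0000] = 0.0000
Node d (S = 42.83): V_d = e^(−0.04)·[0.5186·0.0000 + 0.4814·9.6408] = 4.4591
Node 0 (S = 55): V_0 = e^(−0.04)·[0.5186·0.0000 + 0.4814·4.4591] = 2.0624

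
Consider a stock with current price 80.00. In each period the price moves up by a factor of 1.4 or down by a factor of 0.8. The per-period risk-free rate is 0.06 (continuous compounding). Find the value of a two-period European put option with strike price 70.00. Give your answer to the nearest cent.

5.30

Risk-neutral probability p = (e^0.06 − 0.8)/(1.4 − 0.8) = 0.2618/0.6000 = 0.4364
Terminal stock prices: S_uu = 156.8, S_ud = 89.6, S_dd = 51.2
Terminal payoffs (K − S): max(-86.8, 0) = 0, max(-19.6, 0) = 0, max(18.8, 0) = 18.8
Node u (S = 112): V_u = e^(−0.06)·[0.4364·0.0000 + 0.5636·0.0000] = 0.0000
Node d (S = 64): V_d = e^(−0.06)·[0.4364·0.0000 + 0.5636·18.8000] = 9.9787
Node 0 (S = 80): V_0 = e^(−0.06)·[0.4364·0.0000 + 0.5636·9.9787] = 5.2966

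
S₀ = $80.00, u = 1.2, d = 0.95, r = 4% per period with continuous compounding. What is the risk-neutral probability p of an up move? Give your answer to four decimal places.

p = 0.3632

Risk-neutral probability p = (e^0.04 − 0.95)/(1.2 − 0.95) = 0.0908/0.2500 = 0.3632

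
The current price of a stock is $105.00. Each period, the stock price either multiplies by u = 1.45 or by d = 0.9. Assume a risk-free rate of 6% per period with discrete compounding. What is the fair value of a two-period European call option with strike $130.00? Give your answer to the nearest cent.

$9.42

Risk-neutral probability p = (1 + 0.06 − 0.9)/(1.45 − 0.9) = 0.1600/0.5500 = 0.2909
Terminal stock prices: S_uu = 220.8, S_ud = 137, S_dd = 85.05
Terminal payoffs (S − K): max(90.76, 0) = 90.76, max(7.025, 0) = 7.025, max(-44.95, 0) = 0
Node u (S = 152.2): V_u = 1/1.06·[0.2909·90.7625 + 0.7091·7.0250] = 29.6085
Node d (S = 94.5): V_d = 1/1.06·[0.2909·7.0250 + 0.7091·0.0000] = 1.9280
Node 0 (S = 105): V_0 = 1/1.06·[0.2909·29.6085 + 0.7091·1.9280] = 9.4155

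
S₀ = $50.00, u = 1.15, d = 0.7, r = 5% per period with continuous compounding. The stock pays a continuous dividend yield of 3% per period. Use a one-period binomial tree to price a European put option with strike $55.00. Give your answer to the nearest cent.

$5.49

Per-period risk-free factor R = e^0.05 = 1.0513; dividend-adjusted growth = e^(0.05−0.03) = 1.0202.
Risk-neutral probability p = (1.0202 − 0.7)/(1.15 − 0.7) = 0.3202/0.4500 = 0.7116
Terminal stock prices: S_u = 57.5, S_d = 35
Terminal payoffs (K − S): max(-2.5, 0) = 0, max(20, 0) = 20
Node 0 (S = 50): V_0 = e^(−0.05)·[0.7116·0.0000 + 0.2884·20.0000] = 5.4875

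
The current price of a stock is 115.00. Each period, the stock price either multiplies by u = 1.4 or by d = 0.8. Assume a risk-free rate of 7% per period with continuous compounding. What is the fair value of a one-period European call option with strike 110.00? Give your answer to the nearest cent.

21.60

Risk-neutral probability p = (e^0.07 − 0.8)/(1.4 − 0.8) = 0.2725/0.6000 = 0.4542
Terminal stock prices: S_u = 161, S_d = 92
Terminal payoffs (S − K): max(51, 0) = 51, max(-18, 0) = 0
Node 0 (S = 115): V_0 = e^(−0.07)·[0.4542·51.0000 + 0.5458·0.0000] = 21.5972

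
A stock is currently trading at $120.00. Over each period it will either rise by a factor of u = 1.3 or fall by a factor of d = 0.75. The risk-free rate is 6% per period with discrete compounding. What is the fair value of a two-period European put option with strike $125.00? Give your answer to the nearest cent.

Risk-neutral probability p = (1 + 0.06 − 0.75)/(1.3 − 0.75) = 0.3100/0.5500 = 0.5636
Terminal stock prices: S_uu = 202.8, S_ud = 117, S_dd = 67.5
Terminal payoffs (K − S): max(-77.8, 0) = 0, max(8, 0) = 8, max(57.5, 0) = 57.5
Node u (S = 156): V_u = 1/1.06·[0.5636·0.0000 + 0.4364·8.0000] = 3.2933
Node d (S = 90): V_d = 1/1.06·[0.5636·8.0000 + 0.4364·57.5000] = 27.9245
Node 0 (S = 120): V_0 = 1/1.06·[0.5636·3.2933 + 0.4364·27.9245] = 13.2467

$13.25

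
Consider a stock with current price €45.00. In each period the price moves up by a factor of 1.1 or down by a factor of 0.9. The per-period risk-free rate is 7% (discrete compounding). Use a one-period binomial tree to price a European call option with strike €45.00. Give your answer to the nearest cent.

€3.57

Risk-neutral probability p = (1 + 0.07 − 0.9)/(1.1 − 0.9) = 0.1700/0.2000 = 0.8500
Terminal stock prices: S_u = 49.5, S_d = 40.5
Terminal payoffs (S − K): max(4.5, 0) = 4.5, max(-4.5, 0) = 0
Node 0 (S = 45): V_0 = 1/1.07·[0.8500·4.5000 + 0.1500·0.0000] = 3.5748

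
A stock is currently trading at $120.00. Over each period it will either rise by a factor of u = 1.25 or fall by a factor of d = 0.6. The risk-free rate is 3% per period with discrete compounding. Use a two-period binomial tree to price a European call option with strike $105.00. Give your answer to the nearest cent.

Risk-neutral probability p = (1 + 0.03 − 0.6)/(1.25 − 0.6) = 0.4300/0.6500 = 0.6615
Terminal stock prices: S_uu = 187.5, S_ud = 90, S_dd = 43.2
Terminal payoffs (S − K): max(82.5, 0) = 82.5, max(-15, 0) = 0, max(-61.8, 0) = 0
Node u (S = 150): V_u = 1/1.03·[0.6615·82.5000 + 0.3385·0.0000] = 52.9873
Node d (S = 72): V_d = 1/1.03·[0.6615·0.0000 + 0.3385·0.0000] = 0.0000
Node 0 (S = 120): V_0 = 1/1.03·[0.6615·52.9873 + 0.3385·0.0000] = 34.0322

$34.03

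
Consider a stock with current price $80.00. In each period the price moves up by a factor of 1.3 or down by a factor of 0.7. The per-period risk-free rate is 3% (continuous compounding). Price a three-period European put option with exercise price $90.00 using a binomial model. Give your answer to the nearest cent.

Risk-neutral probability p = (e^0.03 − 0.7)/(1.3 − 0.7) = 0.3305/0.6000 = 0.5508
Terminal stock prices: S_uuu = 175.8, S_uud = 94.64, S_udd = 50.96, S_ddd = 27.44
Terminal payoffs (K − S): max(-85.76, 0) = 0, max(-4.64, 0) = 0, max(39.04, 0) = 39.04, max(62.56, 0) = 62.56
Node uu (S = 135.2): V_uu = e^(−0.03)·[0.5508·0.0000 + 0.4492·0.0000] = 0.0000
Node ud (S = 72.8): V_ud = e^(−0.03)·[0.5508·0.0000 + 0.4492·39.0400] = 17.0201
Node dd (S = 39.2): V_dd = e^(−0.03)·[0.5508·39.0400 + 0.4492·62.5600] = 48.1401
Node u (S = 104): V_u = e^(−0.03)·[0.5508·0.0000 + 0.4492·17.0201] = 7.4202
Node d (S = 56): V_d = e^(−0.03)·[0.5508·17.0201 + 0.4492·48.1401] = 30.0843
Node 0 (S = 80): V_0 = e^(−0.03)·[0.5508·7.4202 + 0.4492·30.0843] = 17.0816

$17.08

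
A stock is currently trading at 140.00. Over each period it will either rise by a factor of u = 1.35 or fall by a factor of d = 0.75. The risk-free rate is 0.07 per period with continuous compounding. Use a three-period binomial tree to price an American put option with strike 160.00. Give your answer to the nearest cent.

Risk-neutral probability p = (e^0.07 − 0.75)/(1.35 − 0.75) = 0.3225/0.6000 = 0.5375
Terminal stock prices: S_uuu = 344.5, S_uud = 191.4, S_udd = 106.3, S_ddd = 59.06
Terminal payoffs (K − S): max(-184.5, 0) = 0, max(-31.36, 0) = 0, max(53.69, 0) = 53.69, max(100.9, 0) = 100.9
Node uu (S = 255.2): continuation = e^(−0.07)·[0.5375·0.0000 + 0.4625·0.0000] = 0.0000; exercise value = 0.0000 ≤ continuation, so V_uu = 0.0000
Node ud (S = 141.8): continuation = e^(−0.07)·[0.5375·0.0000 + 0.4625·53.6875] = 23.1511; exercise value = 18.2500 ≤ continuation, so V_ud = 23.1511
Node dd (S = 78.75): continuation = e^(−0.07)·[0.5375·53.6875 + 0.4625·100.9375] = 70.4330; exercise value = 81.2500 > continuation, so V_dd = 81.2500 (exercise)
Node u (S = 189): continuation = e^(−0.07)·[0.5375·0.0000 + 0.4625·23.1511] = 9.9832; exercise value = 0.0000 ≤ continuation, so V_u = 9.9832
Node d (S = 105): continuation = e^(−0.07)·[0.5375·23.1511 + 0.4625·81.2500] = 46.6393; exercise value = 55.0000 > continuation, so V_d = 55.0000 (exercise)
Node 0 (S = 140): continuation = e^(−0.07)·[0.5375·9.9832 + 0.4625·55.0000] = 28.7204; exercise value = 20.0000 ≤ continuation, so V_0 = 28.7204

28.72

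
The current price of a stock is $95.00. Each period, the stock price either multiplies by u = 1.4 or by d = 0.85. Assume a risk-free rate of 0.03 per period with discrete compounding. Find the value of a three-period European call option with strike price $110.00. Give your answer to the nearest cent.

Risk-neutral probability p = (1 + 0.03 − 0.85)/(1.4 − 0.85) = 0.1800/0.5500 = 0.3273
Terminal stock prices: S_uuu = 260.7, S_uud = 158.3, S_udd = 96.09, S_ddd = 58.34
Terminal payoffs (S − K): max(150.7, 0) = 150.7, max(48.27, 0) = 48.27, max(-13.91, 0) = 0, max(-51.66, 0) = 0
Node uu (S = 186.2): V_uu = 1/1.03·[0.3273·150.6800 + 0.6727·48.2700] = 79.4039
Node ud (S = 113): V_ud = 1/1.03·[0.3273·48.2700 + 0.6727·0.0000] = 15.3373
Node dd (S = 68.64): V_dd = 1/1.03·[0.3273·0.0000 + 0.6727·0.0000] = 0.0000
Node u (S = 133): V_u = 1/1.03·[0.3273·79.4039 + 0.6727·15.3373] = 35.2472
Node d (S = 80.75): V_d = 1/1.03·[0.3273·15.3373 + 0.6727·0.0000] = 4.8733
Node 0 (S = 95): V_0 = 1/1.03·[0.3273·35.2472 + 0.6727·4.8733] = 14.3824

$14.38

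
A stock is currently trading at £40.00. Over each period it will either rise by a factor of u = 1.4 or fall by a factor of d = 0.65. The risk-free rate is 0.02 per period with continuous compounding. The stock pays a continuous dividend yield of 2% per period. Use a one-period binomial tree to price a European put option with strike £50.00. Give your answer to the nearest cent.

£12.55

Per-period risk-free factor R = e^0.02 = 1.0202; dividend-adjusted growth = e^(0.02−0.02) = 1.0000.
Risk-neutral probability p = (1.0000 − 0.65)/(1.4 − 0.65) = 0.3500/0.7500 = 0.4667
Terminal stock prices: S_u = 56, S_d = 26
Terminal payoffs (K − S): max(-6, 0) = 0, max(24, 0) = 24
Node 0 (S = 40): V_0 = e^(−0.02)·[0.4667·0.0000 + 0.5333·24.0000] = 12.5465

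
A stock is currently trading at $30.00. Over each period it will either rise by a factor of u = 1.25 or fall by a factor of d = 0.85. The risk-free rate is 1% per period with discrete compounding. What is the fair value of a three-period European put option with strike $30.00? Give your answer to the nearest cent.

Risk-neutral probability p = (1 + 0.01 − 0.85)/(1.25 − 0.85) = 0.1600/0.4000 = 0.4000
Terminal stock prices: S_uuu = 58.59, S_uud = 39.84, S_udd = 27.09, S_ddd = 18.42
Terminal payoffs (K − S): max(-28.59, 0) = 0, max(-9.844, 0) = 0, max(2.906, 0) = 2.906, max(11.58, 0) = 11.58
Node uu (S = 46.88): V_uu = 1/1.01·[0.4000·0.0000 + 0.6000·0.0000] = 0.0000
Node ud (S = 31.88): V_ud = 1/1.01·[0.4000·0.0000 + 0.6000·2.9063] = 1.7265
Node dd (S = 21.67): V_dd = 1/1.01·[0.4000·2.9063 + 0.6000·11.5763] = 8.0280
Node u (S = 37.5): V_u = 1/1.01·[0.4000·0.0000 + 0.6000·1.7265] = 1.0256
Node d (S = 25.5): V_d = 1/1.01·[0.4000·1.7265 + 0.6000·8.0280] = 5.4528
Node 0 (S = 30): V_0 = 1/1.01·[0.4000·1.0256 + 0.6000·5.4528] = 3.6455

$3.65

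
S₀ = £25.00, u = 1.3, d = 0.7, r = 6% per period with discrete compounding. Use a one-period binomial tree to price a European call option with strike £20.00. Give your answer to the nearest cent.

£7.08

Risk-neutral probability p = (1 + 0.06 − 0.7)/(1.3 − 0.7) = 0.3600/0.6000 = 0.6000
Terminal stock prices: S_u = 32.5, S_d = 17.5
Terminal payoffs (S − K): max(12.5, 0) = 12.5, max(-2.5, 0) = 0
Node 0 (S = 25): V_0 = 1/1.06·[0.6000·12.5000 + 0.4000·0.0000] = 7.0755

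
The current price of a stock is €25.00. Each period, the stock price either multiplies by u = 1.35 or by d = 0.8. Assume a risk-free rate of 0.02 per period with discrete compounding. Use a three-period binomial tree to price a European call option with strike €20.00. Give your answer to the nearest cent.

Risk-neutral probability p = (1 + 0.02 − 0.8)/(1.35 − 0.8) = 0.2200/0.5500 = 0.4000
Terminal stock prices: S_uuu = 61.51, S_uud = 36.45, S_udd = 21.6, S_ddd = 12.8
Terminal payoffs (S − K): max(41.51, 0) = 41.51, max(16.45, 0) = 16.45, max(1.6, 0) = 1.6, max(-7.2, 0) = 0
Node uu (S = 45.56): V_uu = 1/1.02·[0.4000·41.5094 + 0.6000·16.4500] = 25.9547
Node ud (S = 27): V_ud = 1/1.02·[0.4000·16.4500 + 0.6000·1.6000] = 7.3922
Node dd (S = 16): V_dd = 1/1.02·[0.4000·1.6000 + 0.6000·0.0000] = 0.6275
Node u (S = 33.75): V_u = 1/1.02·[0.4000·25.9547 + 0.6000·7.3922] = 14.5266
Node d (S = 20): V_d = 1/1.02·[0.4000·7.3922 + 0.6000·0.6275] = 3.2680
Node 0 (S = 25): V_0 = 1/1.02·[0.4000·14.5266 + 0.6000·3.2680] = 7.6191

€7.62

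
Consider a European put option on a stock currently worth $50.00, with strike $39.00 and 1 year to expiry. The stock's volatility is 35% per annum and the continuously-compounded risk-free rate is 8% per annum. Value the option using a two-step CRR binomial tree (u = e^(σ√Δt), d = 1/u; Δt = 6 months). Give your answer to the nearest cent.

CRR parameters: u = e^(σ√Δt) = e^(0.35·√0.5) = 1.2808, d = 1/u = 0.7808
Per-period rate: rΔt = 0.08·0.5 = 0.04, so R = e^0.04 = 1.0408
Risk-neutral probability p = (e^0.04 − 0.7808)/(1.2808 − 0.7808) = 0.2601/0.5000 = 0.5201
Terminal stock prices: S_uu = 82.02, S_ud = 50, S_dd = 30.48
Terminal payoffs (K − S): max(-43.02, 0) = 0, max(-11, 0) = 0, max(8.521, 0) = 8.521
Node u (S = 64.04): V_u = e^(−0.04)·[0.5201·0.0000 + 0.4799·0.0000] = 0.0000
Node d (S = 39.04): V_d = e^(−0.04)·[0.5201·0.0000 + 0.4799·8.5207] = 3.9291
Node 0 (S = 50): V_0 = e^(−0.04)·[0.5201·0.0000 + 0.4799·3.9291] = 1.8118

$1.81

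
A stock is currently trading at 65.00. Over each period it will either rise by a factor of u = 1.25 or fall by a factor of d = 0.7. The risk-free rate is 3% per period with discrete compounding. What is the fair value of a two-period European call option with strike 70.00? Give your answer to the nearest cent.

Risk-neutral probability p = (1 + 0.03 − 0.7)/(1.25 − 0.7) = 0.3300/0.5500 = 0.6000
Terminal stock prices: S_uu = 101.6, S_ud = 56.87, S_dd = 31.85
Terminal payoffs (S − K): max(31.56, 0) = 31.56, max(-13.13, 0) = 0, max(-38.15, 0) = 0
Node u (S = 81.25): V_u = 1/1.03·[0.6000·31.5625 + 0.4000·0.0000] = 18.3859
Node d (S = 45.5): V_d = 1/1.03·[0.6000·0.0000 + 0.4000·0.0000] = 0.0000
Node 0 (S = 65): V_0 = 1/1.03·[0.6000·18.3859 + 0.4000·0.0000] = 10.7102

10.71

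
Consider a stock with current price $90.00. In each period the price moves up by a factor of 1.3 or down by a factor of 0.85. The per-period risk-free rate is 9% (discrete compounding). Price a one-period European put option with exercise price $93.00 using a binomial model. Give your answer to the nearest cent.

$7.06

Risk-neutral probability p = (1 + 0.09 − 0.85)/(1.3 − 0.85) = 0.2400/0.4500 = 0.5333
Terminal stock prices: S_u = 117, S_d = 76.5
Terminal payoffs (K − S): max(-24, 0) = 0, max(16.5, 0) = 16.5
Node 0 (S = 90): V_0 = 1/1.09·[0.5333·0.0000 + 0.4667·16.5000] = 7.0642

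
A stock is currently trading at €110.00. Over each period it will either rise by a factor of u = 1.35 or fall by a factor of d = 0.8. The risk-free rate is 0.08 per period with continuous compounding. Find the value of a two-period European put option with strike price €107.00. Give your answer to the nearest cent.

Risk-neutral probability p = (e^0.08 − 0.8)/(1.35 − 0.8) = 0.2833/0.5500 = 0.5151
Terminal stock prices: S_uu = 200.5, S_ud = 118.8, S_dd = 70.4
Terminal payoffs (K − S): max(-93.48, 0) = 0, max(-11.8, 0) = 0, max(36.6, 0) = 36.6
Node u (S = 148.5): V_u = e^(−0.08)·[0.5151·0.0000 + 0.4849·0.0000] = 0.0000
Node d (S = 88): V_d = e^(−0.08)·[0.5151·0.0000 + 0.4849·36.6000] = 16.3840
Node 0 (S = 110): V_0 = e^(−0.08)·[0.5151·0.0000 + 0.4849·16.3840] = 7.3343

€7.33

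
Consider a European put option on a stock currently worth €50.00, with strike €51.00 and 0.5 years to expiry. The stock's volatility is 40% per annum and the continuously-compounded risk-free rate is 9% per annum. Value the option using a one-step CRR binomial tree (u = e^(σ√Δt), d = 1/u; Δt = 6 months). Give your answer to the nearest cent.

€6.24

CRR parameters: u = e^(σ√Δt) = e^(0.4·√0.5) = 1.3269, d = 1/u = 0.7536
Per-period rate: rΔt = 0.09·0.5 = 0.045, so R = e^0.045 = 1.0460
Risk-neutral probability p = (e^0.045 − 0.7536)/(1.3269 − 0.7536) = 0.2924/0.5733 = 0.5100
Terminal stock prices: S_u = 66.34, S_d = 37.68
Terminal payoffs (K − S): max(-15.34, 0) = 0, max(13.32, 0) = 13.32
Node 0 (S = 50): V_0 = e^(−0.045)·[0.5100·0.0000 + 0.4900·13.3181] = 6.2381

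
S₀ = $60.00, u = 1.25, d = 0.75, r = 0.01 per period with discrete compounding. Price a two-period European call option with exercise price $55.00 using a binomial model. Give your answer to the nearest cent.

$10.88

Risk-neutral probability p = (1 + 0.01 − 0.75)/(1.25 − 0.75) = 0.2600/0.5000 = 0.5200
Terminal stock prices: S_uu = 93.75, S_ud = 56.25, S_dd = 33.75
Terminal payoffs (S − K): max(38.75, 0) = 38.75, max(1.25, 0) = 1.25, max(-21.25, 0) = 0
Node u (S = 75): V_u = 1/1.01·[0.5200·38.7500 + 0.4800·1.2500] = 20.5446
Node d (S = 45): V_d = 1/1.01·[0.5200·1.2500 + 0.4800·0.0000] = 0.6436
Node 0 (S = 60): V_0 = 1/1.01·[0.5200·20.5446 + 0.4800·0.6436] = 10.8832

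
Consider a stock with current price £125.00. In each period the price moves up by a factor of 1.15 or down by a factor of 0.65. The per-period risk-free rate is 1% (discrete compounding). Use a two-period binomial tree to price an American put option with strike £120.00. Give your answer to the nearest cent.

£15.99

Risk-neutral probability p = (1 + 0.01 − 0.65)/(1.15 − 0.65) = 0.3600/0.5000 = 0.7200
Terminal stock prices: S_uu = 165.3, S_ud = 93.44, S_dd = 52.81
Terminal payoffs (K − S): max(-45.31, 0) = 0, max(26.56, 0) = 26.56, max(67.19, 0) = 67.19
Node u (S = 143.8): continuation = 1/1.01·[0.7200·0.0000 + 0.2800·26.5625] = 7.3639; exercise value = 0.0000 ≤ continuation, so V_u = 7.3639
Node d (S = 81.25): continuation = 1/1.01·[0.7200·26.5625 + 0.2800·67.1875] = 37.5619; exercise value = 38.7500 > continuation, so V_d = 38.7500 (exercise)
Node 0 (S = 125): continuation = 1/1.01·[0.7200·7.3639 + 0.2800·38.7500] = 15.9921; exercise value = 0.0000 ≤ continuation, so V_0 = 15.9921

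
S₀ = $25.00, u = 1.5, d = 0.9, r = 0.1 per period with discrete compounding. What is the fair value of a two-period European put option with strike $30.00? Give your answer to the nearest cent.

Risk-neutral probability p = (1 + 0.1 − 0.9)/(1.5 − 0.9) = 0.2000/0.6000 = 0.3333
Terminal stock prices: S_uu = 56.25, S_ud = 33.75, S_dd = 20.25
Terminal payoffs (K − S): max(-26.25, 0) = 0, max(-3.75, 0) = 0, max(9.75, 0) = 9.75
Node u (S = 37.5): V_u = 1/1.1·[0.3333·0.0000 + 0.6667·0.0000] = 0.0000
Node d (S = 22.5): V_d = 1/1.1·[0.3333·0.0000 + 0.6667·9.7500] = 5.9091
Node 0 (S = 25): V_0 = 1/1.1·[0.3333·0.0000 + 0.6667·5.9091] = 3.5813

$3.58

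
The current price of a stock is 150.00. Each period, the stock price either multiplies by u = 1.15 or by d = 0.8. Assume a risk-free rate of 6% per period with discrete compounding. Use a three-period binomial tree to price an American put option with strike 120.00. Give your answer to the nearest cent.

2.20

Risk-neutral probability p = (1 + 0.06 − 0.8)/(1.15 − 0.8) = 0.2600/0.3500 = 0.7429
Terminal stock prices: S_uuu = 228.1, S_uud = 158.7, S_udd = 110.4, S_ddd = 76.8
Terminal payoffs (K − S): max(-108.1, 0) = 0, max(-38.7, 0) = 0, max(9.6, 0) = 9.6, max(43.2, 0) = 43.2
Node uu (S = 198.4): continuation = 1/1.06·[0.7429·0.0000 + 0.2571·0.0000] = 0.0000; exercise value = 0.0000 ≤ continuation, so V_uu = 0.0000
Node ud (S = 138): continuation = 1/1.06·[0.7429·0.0000 + 0.2571·9.6000] = 2.3288; exercise value = 0.0000 ≤ continuation, so V_ud = 2.3288
Node dd (S = 96): continuation = 1/1.06·[0.7429·9.6000 + 0.2571·43.2000] = 17.2075; exercise value = 24.0000 > continuation, so V_dd = 24.0000 (exercise)
Node u (S = 172.5): continuation = 1/1.06·[0.7429·0.0000 + 0.2571·2.3288] = 0.5649; exercise value = 0.0000 ≤ continuation, so V_u = 0.5649
Node d (S = 120): continuation = 1/1.06·[0.7429·2.3288 + 0.2571·24.0000] = 7.4542; exercise value = 0.0000 ≤ continuation, so V_d = 7.4542
Node 0 (S = 150): continuation = 1/1.06·[0.7429·0.5649 + 0.2571·7.4542] = 2.2042; exercise value = 0.0000 ≤ continuation, so V_0 = 2.2042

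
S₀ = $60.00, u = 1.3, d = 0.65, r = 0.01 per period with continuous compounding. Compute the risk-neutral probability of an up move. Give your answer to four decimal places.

p = 0.5539

Risk-neutral probability p = (e^0.01 − 0.65)/(1.3 − 0.65) = 0.3601/0.6500 = 0.5539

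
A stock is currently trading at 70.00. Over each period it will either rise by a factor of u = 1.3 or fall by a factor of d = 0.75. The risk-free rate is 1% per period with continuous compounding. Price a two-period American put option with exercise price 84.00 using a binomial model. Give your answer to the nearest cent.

20.29

Risk-neutral probability p = (e^0.01 − 0.75)/(1.3 − 0.75) = 0.2601/0.5500 = 0.4728
Terminal stock prices: S_uu = 118.3, S_ud = 68.25, S_dd = 39.38
Terminal payoffs (K − S): max(-34.3, 0) = 0, max(15.75, 0) = 15.75, max(44.62, 0) = 44.62
Node u (S = 91): continuation = e^(−0.01)·[0.4728·0.0000 + 0.5272·15.7500] = 8.2205; exercise value = 0.0000 ≤ continuation, so V_u = 8.2205
Node d (S = 52.5): continuation = e^(−0.01)·[0.4728·15.7500 + 0.5272·44.6250] = 30.6642; exercise value = 31.5000 > continuation, so V_d = 31.5000 (exercise)
Node 0 (S = 70): continuation = e^(−0.01)·[0.4728·8.2205 + 0.5272·31.5000] = 20.2891; exercise value = 14.0000 ≤ continuation, so V_0 = 20.2891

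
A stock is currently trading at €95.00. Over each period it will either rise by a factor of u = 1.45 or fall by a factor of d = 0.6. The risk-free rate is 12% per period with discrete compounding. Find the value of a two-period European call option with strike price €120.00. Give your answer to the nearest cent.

Risk-neutral probability p = (1 + 0.12 − 0.6)/(1.45 − 0.6) = 0.5200/0.8500 = 0.6118
Terminal stock prices: S_uu = 199.7, S_ud = 82.65, S_dd = 34.2
Terminal payoffs (S − K): max(79.74, 0) = 79.74, max(-37.35, 0) = 0, max(-85.8, 0) = 0
Node u (S = 137.8): V_u = 1/1.12·[0.6118·79.7375 + 0.3882·0.0000] = 43.5541
Node d (S = 57): V_d = 1/1.12·[0.6118·0.0000 + 0.3882·0.0000] = 0.0000
Node 0 (S = 95): V_0 = 1/1.12·[0.6118·43.5541 + 0.3882·0.0000] = 23.7901

€23.79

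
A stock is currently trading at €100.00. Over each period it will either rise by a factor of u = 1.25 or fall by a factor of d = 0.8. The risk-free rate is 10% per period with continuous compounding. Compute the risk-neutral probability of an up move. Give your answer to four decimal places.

Risk-neutral probability p = (e^0.1 − 0.8)/(1.25 − 0.8) = 0.3052/0.4500 = 0.6782

p = 0.6782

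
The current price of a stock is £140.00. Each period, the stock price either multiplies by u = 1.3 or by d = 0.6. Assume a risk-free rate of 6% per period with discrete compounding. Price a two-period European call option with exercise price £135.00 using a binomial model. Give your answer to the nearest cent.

Risk-neutral probability p = (1 + 0.06 − 0.6)/(1.3 − 0.6) = 0.4600/0.7000 = 0.6571
Terminal stock prices: S_uu = 236.6, S_ud = 109.2, S_dd = 50.4
Terminal payoffs (S − K): max(101.6, 0) = 101.6, max(-25.8, 0) = 0, max(-84.6, 0) = 0
Node u (S = 182): V_u = 1/1.06·[0.6571·101.6000 + 0.3429·0.0000] = 62.9865
Node d (S = 84): V_d = 1/1.06·[0.6571·0.0000 + 0.3429·0.0000] = 0.0000
Node 0 (S = 140): V_0 = 1/1.06·[0.6571·62.9865 + 0.3429·0.0000] = 39.0482

£39.05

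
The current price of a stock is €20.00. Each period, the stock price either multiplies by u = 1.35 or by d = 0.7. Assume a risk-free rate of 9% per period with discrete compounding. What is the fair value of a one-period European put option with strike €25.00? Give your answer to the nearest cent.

Risk-neutral probability p = (1 + 0.09 − 0.7)/(1.35 − 0.7) = 0.3900/0.6500 = 0.6000
Terminal stock prices: S_u = 27, S_d = 14
Terminal payoffs (K − S): max(-2, 0) = 0, max(11, 0) = 11
Node 0 (S = 20): V_0 = 1/1.09·[0.6000·0.0000 + 0.4000·11.0000] = 4.0367

€4.04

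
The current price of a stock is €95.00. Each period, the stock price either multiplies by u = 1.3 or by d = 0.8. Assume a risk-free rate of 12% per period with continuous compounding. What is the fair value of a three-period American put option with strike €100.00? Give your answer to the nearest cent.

Risk-neutral probability p = (e^0.12 − 0.8)/(1.3 − 0.8) = 0.3275/0.5000 = 0.6550
Terminal stock prices: S_uuu = 208.7, S_uud = 128.4, S_udd = 79.04, S_ddd = 48.64
Terminal payoffs (K − S): max(-108.7, 0) = 0, max(-28.44, 0) = 0, max(20.96, 0) = 20.96, max(51.36, 0) = 51.36
Node uu (S = 160.6): continuation = e^(−0.12)·[0.6550·0.0000 + 0.3450·0.0000] = 0.0000; exercise value = 0.0000 ≤ continuation, so V_uu = 0.0000
Node ud (S = 98.8): continuation = e^(−0.12)·[0.6550·0.0000 + 0.3450·20.9600] = 6.4136; exercise value = 1.2000 ≤ continuation, so V_ud = 6.4136
Node dd (S = 60.8): continuation = e^(−0.12)·[0.6550·20.9600 + 0.3450·51.3600] = 27.8920; exercise value = 39.2000 > continuation, so V_dd = 39.2000 (exercise)
Node u (S = 123.5): continuation = e^(−0.12)·[0.6550·0.0000 + 0.3450·6.4136] = 1.9625; exercise value = 0.0000 ≤ continuation, so V_u = 1.9625
Node d (S = 76): continuation = e^(−0.12)·[0.6550·6.4136 + 0.3450·39.2000] = 15.7208; exercise value = 24.0000 > continuation, so V_d = 24.0000 (exercise)
Node 0 (S = 95): continuation = e^(−0.12)·[0.6550·1.9625 + 0.3450·24.0000] = 8.4839; exercise value = 5.0000 ≤ continuation, so V_0 = 8.4839

€8.48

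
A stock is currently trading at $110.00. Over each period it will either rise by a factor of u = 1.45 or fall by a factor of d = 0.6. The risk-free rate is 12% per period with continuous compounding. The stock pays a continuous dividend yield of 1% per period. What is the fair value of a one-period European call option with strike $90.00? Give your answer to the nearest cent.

Per-period risk-free factor R = e^0.12 = 1.1275; dividend-adjusted growth = e^(0.12−0.01) = 1.1163.
Risk-neutral probability p = (1.1163 − 0.6)/(1.45 − 0.6) = 0.5163/0.8500 = 0.6074
Terminal stock prices: S_u = 159.5, S_d = 66
Terminal payoffs (S − K): max(69.5, 0) = 69.5, max(-24, 0) = 0
Node 0 (S = 110): V_0 = e^(−0.12)·[0.6074·69.5000 + 0.3926·0.0000] = 37.4399

$37.44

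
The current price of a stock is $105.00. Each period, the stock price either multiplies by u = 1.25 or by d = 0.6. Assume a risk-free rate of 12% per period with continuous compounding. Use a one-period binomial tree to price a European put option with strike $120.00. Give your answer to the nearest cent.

Risk-neutral probability p = (e^0.12 − 0.6)/(1.25 − 0.6) = 0.5275/0.6500 = 0.8115
Terminal stock prices: S_u = 131.2, S_d = 63
Terminal payoffs (K − S): max(-11.25, 0) = 0, max(57, 0) = 57
Node 0 (S = 105): V_0 = e^(−0.12)·[0.8115·0.0000 + 0.1885·57.0000] = 9.5278

$9.53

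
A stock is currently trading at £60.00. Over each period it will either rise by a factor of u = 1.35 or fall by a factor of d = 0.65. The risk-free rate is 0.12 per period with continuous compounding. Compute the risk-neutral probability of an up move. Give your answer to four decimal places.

Risk-neutral probability p = (e^0.12 − 0.65)/(1.35 − 0.65) = 0.4775/0.7000 = 0.6821

p = 0.6821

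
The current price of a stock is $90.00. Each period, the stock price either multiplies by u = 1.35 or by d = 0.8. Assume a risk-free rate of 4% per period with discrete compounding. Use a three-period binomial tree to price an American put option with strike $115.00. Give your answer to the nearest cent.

Risk-neutral probability p = (1 + 0.04 − 0.8)/(1.35 − 0.8) = 0.2400/0.5500 = 0.4364
Terminal stock prices: S_uuu = 221.4, S_uud = 131.2, S_udd = 77.76, S_ddd = 46.08
Terminal payoffs (K − S): max(-106.4, 0) = 0, max(-16.22, 0) = 0, max(37.24, 0) = 37.24, max(68.92, 0) = 68.92
Node uu (S = 164): continuation = 1/1.04·[0.4364·0.0000 + 0.5636·0.0000] = 0.0000; exercise value = 0.0000 ≤ continuation, so V_uu = 0.0000
Node ud (S = 97.2): continuation = 1/1.04·[0.4364·0.0000 + 0.5636·37.2400] = 20.1825; exercise value = 17.8000 ≤ continuation, so V_ud = 20.1825
Node dd (S = 57.6): continuation = 1/1.04·[0.4364·37.2400 + 0.5636·68.9200] = 52.9769; exercise value = 57.4000 > continuation, so V_dd = 57.4000 (exercise)
Node u (S = 121.5): continuation = 1/1.04·[0.4364·0.0000 + 0.5636·20.1825] = 10.9381; exercise value = 0.0000 ≤ continuation, so V_u = 10.9381
Node d (S = 72): continuation = 1/1.04·[0.4364·20.1825 + 0.5636·57.4000] = 39.5766; exercise value = 43.0000 > continuation, so V_d = 43.0000 (exercise)
Node 0 (S = 90): continuation = 1/1.04·[0.4364·10.9381 + 0.5636·43.0000] = 27.8936; exercise value = 25.0000 ≤ continuation, so V_0 = 27.8936

$27.89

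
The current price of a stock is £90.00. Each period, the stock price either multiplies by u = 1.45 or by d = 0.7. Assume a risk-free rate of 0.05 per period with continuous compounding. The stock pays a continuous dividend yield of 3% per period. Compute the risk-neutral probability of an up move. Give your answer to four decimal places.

p = 0.4269

Per-period risk-free factor R = e^0.05 = 1.0513; dividend-adjusted growth = e^(0.05−0.03) = 1.0202.
Risk-neutral probability p = (1.0202 − 0.7)/(1.45 − 0.7) = 0.3202/0.7500 = 0.4269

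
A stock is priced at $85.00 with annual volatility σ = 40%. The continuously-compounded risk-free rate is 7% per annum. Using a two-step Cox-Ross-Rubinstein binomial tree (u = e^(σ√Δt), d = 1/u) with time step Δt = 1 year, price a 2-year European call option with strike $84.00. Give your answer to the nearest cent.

CRR parameters: u = e^(σ√Δt) = e^(0.4·√1) = 1.4918, d = 1/u = 0.6703
Per-period rate: rΔt = 0.07·1 = 0.07, so R = e^0.07 = 1.0725
Risk-neutral probability p = (e^0.07 − 0.6703)/(1.4918 − 0.6703) = 0.4022/0.8215 = 0.4896
Terminal stock prices: S_uu = 189.2, S_ud = 85, S_dd = 38.19
Terminal payoffs (S − K): max(105.2, 0) = 105.2, max(1, 0) = 1, max(-45.81, 0) = 0
Node u (S = 126.8): V_u = e^(−0.07)·[0.4896·105.1710 + 0.5104·1.0000] = 48.4840
Node d (S = 56.98): V_d = e^(−0.07)·[0.4896·1.0000 + 0.5104·0.0000] = 0.4565
Node 0 (S = 85): V_0 = e^(−0.07)·[0.4896·48.4840 + 0.5104·0.4565] = 22.3491

$22.35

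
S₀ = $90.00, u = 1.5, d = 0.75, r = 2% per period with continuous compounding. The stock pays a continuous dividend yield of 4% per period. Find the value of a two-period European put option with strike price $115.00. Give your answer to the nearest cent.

$35.33

Per-period risk-free factor R = e^0.02 = 1.0202; dividend-adjusted growth = e^(0.02−0.04) = 0.9802.
Risk-neutral probability p = (0.9802 − 0.75)/(1.5 − 0.75) = 0.2302/0.7500 = 0.3069
Terminal stock prices: S_uu = 202.5, S_ud = 101.2, S_dd = 50.62
Terminal payoffs (K − S): max(-87.5, 0) = 0, max(13.75, 0) = 13.75, max(64.38, 0) = 64.38
Node u (S = 135): V_u = e^(−0.02)·[0.3069·0.0000 + 0.6931·13.7500] = 9.3410
Node d (S = 67.5): V_d = e^(−0.02)·[0.3069·13.7500 + 0.6931·64.3750] = 47.8696
Node 0 (S = 90): V_0 = e^(−0.02)·[0.3069·9.3410 + 0.6931·47.8696] = 35.3302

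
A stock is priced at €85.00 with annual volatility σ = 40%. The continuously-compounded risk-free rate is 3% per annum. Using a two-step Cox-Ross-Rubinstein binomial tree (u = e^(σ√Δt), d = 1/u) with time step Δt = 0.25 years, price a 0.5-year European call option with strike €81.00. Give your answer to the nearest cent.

CRR parameters: u = e^(σ√Δt) = e^(0.4·√0.25) = 1.2214, d = 1/u = 0.8187
Per-period rate: rΔt = 0.03·0.25 = 0.0075, so R = e^0.0075 = 1.0075
Risk-neutral probability p = (e^0.0075 − 0.8187)/(1.2214 − 0.8187) = 0.1888/0.4027 = 0.4689
Terminal stock prices: S_uu = 126.8, S_ud = 85, S_dd = 56.98
Terminal payoffs (S − K): max(45.81, 0) = 45.81, max(4, 0) = 4, max(-24.02, 0) = 0
Node u (S = 103.8): V_u = e^(−0.0075)·[0.4689·45.8051 + 0.5311·4.0000] = 23.4245
Node d (S = 69.59): V_d = e^(−0.0075)·[0.4689·4.0000 + 0.5311·0.0000] = 1.8614
Node 0 (S = 85): V_0 = e^(−0.0075)·[0.4689·23.4245 + 0.5311·1.8614] = 11.8821

€11.88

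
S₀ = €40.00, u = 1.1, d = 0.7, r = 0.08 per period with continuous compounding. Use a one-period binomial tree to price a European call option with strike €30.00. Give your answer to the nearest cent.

Risk-neutral probability p = (e^0.08 − 0.7)/(1.1 − 0.7) = 0.3833/0.4000 = 0.9582
Terminal stock prices: S_u = 44, S_d = 28
Terminal payoffs (S − K): max(14, 0) = 14, max(-2, 0) = 0
Node 0 (S = 40): V_0 = e^(−0.08)·[0.9582·14.0000 + 0.0418·0.0000] = 12.3836

€12.38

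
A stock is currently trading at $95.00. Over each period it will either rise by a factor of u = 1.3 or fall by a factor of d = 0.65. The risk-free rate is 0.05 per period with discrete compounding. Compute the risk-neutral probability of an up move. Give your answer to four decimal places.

p = 0.6154

Risk-neutral probability p = (1 + 0.05 − 0.65)/(1.3 − 0.65) = 0.4000/0.6500 = 0.6154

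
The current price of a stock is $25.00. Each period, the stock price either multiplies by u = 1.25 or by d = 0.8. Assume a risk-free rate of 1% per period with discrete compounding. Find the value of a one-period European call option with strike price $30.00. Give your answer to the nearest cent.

Risk-neutral probability p = (1 + 0.01 − 0.8)/(1.25 − 0.8) = 0.2100/0.4500 = 0.4667
Terminal stock prices: S_u = 31.25, S_d = 20
Terminal payoffs (S − K): max(1.25, 0) = 1.25, max(-10, 0) = 0
Node 0 (S = 25): V_0 = 1/1.01·[0.4667·1.2500 + 0.5333·0.0000] = 0.5776

$0.58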